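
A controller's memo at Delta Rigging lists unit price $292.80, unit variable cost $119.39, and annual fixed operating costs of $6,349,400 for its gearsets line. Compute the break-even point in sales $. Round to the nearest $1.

$10,720,860

CM per unit = $292.80 − $119.39 = $173.41; CM ratio = $173.41 / $292.80 = 0.5922.
Break-even sales = FC ÷ CM ratio = $6,349,400 × $292.80 / $173.41 = $10,720,860.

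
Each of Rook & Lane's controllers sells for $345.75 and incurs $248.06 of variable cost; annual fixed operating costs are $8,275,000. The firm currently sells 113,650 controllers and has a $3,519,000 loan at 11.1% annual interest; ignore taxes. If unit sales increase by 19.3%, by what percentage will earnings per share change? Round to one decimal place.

At 113,650 units, contribution = 113,650 × $97.69 = $11,102,468.50.
Subtracting fixed costs: EBIT = $11,102,468.50 − $8,275,000 = $2,827,468.50.
After interest of $390,609.00, pre-tax earnings = $2,436,859.50.
Degree of combined leverage = contribution ÷ (EBIT − I) = $11,102,468.50 ÷ $2,436,859.50 = 4.5561.
%ΔEPS = DCL × %ΔSales = 4.5561 × +19.3% = +87.9%.

+87.9%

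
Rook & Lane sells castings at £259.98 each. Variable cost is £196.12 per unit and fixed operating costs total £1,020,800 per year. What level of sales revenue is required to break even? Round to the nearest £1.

£4,155,772

CM per unit = £259.98 − £196.12 = £63.86; CM ratio = £63.86 / £259.98 = 0.2456.
Break-even sales = FC ÷ CM ratio = £1,020,800 × £259.98 / £63.86 = £4,155,772.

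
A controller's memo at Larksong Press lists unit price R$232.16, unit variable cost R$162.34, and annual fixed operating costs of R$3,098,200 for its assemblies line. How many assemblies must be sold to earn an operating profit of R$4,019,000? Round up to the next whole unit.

Unit CM = price − variable cost = R$232.16 − R$162.34 = R$69.82.
Need Q such that Q × R$69.82 − R$3,098,200 = R$4,019,000, i.e. Q = R$7,117,200 / R$69.82 = 101,936.41 → 101,937.

101,937 assemblies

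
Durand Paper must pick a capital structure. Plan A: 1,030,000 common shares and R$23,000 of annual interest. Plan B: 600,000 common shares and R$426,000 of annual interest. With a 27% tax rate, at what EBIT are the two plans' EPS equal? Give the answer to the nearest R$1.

Set EPS_A = EPS_B: (EBIT − R$23,000)(1 − 0.27) ÷ 1,030,000 = (EBIT − R$426,000)(1 − 0.27) ÷ 600,000.
Cancelling (1 − t) and cross-multiplying: 600,000·(EBIT − 23,000) = 1,030,000·(EBIT − 426,000).
Solving, EBIT = (426,000·1,030,000 − 23,000·600,000) / (1,030,000 − 600,000) = 424,980,000,000 / 430,000 = 988,325.58.

R$988,326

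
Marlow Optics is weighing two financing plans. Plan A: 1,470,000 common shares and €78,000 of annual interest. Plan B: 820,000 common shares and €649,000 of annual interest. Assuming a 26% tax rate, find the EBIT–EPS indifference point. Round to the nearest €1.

Set EPS_A = EPS_B: (EBIT − €78,000)(1 − 0.26) ÷ 1,470,000 = (EBIT − €649,000)(1 − 0.26) ÷ 820,000.
Cancelling (1 − t) and cross-multiplying: 820,000·(EBIT − 78,000) = 1,470,000·(EBIT − 649,000).
EBIT × (1,470,000 − 820,000) = 649,000 × 1,470,000 − 78,000 × 820,000 = 890,070,000,000, so EBIT = 890,070,000,000 ÷ 650,000 = 1,369,338.46.

€1,369,338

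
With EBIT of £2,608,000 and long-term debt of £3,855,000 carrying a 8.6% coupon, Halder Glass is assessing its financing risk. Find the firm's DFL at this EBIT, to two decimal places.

1.15

Interest = £331,530.00.
Degree of financial leverage = EBIT / (EBIT − interest) = £2,608,000 / £2,276,470.00 = 1.1456.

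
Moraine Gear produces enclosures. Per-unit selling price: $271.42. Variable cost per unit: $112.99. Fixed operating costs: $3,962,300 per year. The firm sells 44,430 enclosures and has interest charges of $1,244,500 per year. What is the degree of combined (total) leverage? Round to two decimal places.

Contribution at this volume is 44,430 × $158.43 = $7,039,044.90.
Operating income = contribution − fixed costs = $7,039,044.90 − $3,962,300 = $3,076,744.90. Interest = $1,244,500.00.
DOL = $7,039,044.90 ÷ $3,076,744.90 = 2.2878; DFL = $3,076,744.90 ÷ $1,832,244.90 = 1.6792.
Combined leverage = 2.2878 × 1.6792 = 3.8417.

3.84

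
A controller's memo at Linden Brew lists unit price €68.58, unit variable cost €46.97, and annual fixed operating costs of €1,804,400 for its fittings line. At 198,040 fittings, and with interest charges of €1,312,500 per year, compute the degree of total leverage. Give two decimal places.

3.68

Contribution at this volume is 198,040 × €21.61 = €4,279,644.40.
Subtracting fixed costs: EBIT = €4,279,644.40 − €1,804,400 = €2,475,244.40. Interest = €1,312,500.00.
DOL = €4,279,644.40 ÷ €2,475,244.40 = 1.7290; DFL = €2,475,244.40 ÷ €1,162,744.40 = 2.1288.
Combined leverage = 1.7290 × 2.1288 = 3.6807.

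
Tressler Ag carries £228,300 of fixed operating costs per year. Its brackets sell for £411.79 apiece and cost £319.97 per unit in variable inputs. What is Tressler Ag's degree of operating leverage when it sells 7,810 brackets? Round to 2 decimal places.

At 7,810 units, contribution = 7,810 × £91.82 = £717,114.20.
EBIT = £717,114.20 − £228,300 = £488,814.20.
So DOL = total CM / EBIT = £717,114.20 / £488,814.20 = 1.4670.

1.47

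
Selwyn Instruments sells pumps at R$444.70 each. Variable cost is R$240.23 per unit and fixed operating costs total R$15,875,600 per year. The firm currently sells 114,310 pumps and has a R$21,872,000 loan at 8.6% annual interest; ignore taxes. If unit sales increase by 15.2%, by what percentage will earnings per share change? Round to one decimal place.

Contribution at this volume is 114,310 × R$204.47 = R$23,372,965.70.
EBIT = R$23,372,965.70 − R$15,875,600 = R$7,497,365.70.
Interest = R$1,880,992.00, so EBIT − I = R$5,616,373.70.
Degree of combined leverage = contribution ÷ (EBIT − I) = R$23,372,965.70 ÷ R$5,616,373.70 = 4.1616.
EPS therefore changes by 4.1616 × (+15.2%) = +63.3%.

+63.3%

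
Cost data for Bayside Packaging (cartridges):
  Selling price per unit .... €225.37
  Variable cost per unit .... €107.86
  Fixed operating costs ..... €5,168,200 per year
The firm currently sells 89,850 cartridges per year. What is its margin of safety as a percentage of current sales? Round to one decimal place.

51.1%

Contribution margin per unit = €225.37 − €107.86 = €117.51. Break-even units = €5,168,200 ÷ €117.51 = 43,980.94; break-even revenue = 43,980.94 × €225.37 = €9,911,983.95.
Actual sales revenue = 89,850 × €225.37 = €20,249,494.50.
Margin of safety = (€20,249,494.50 − €9,911,983.95) ÷ €20,249,494.50 = 51.1%.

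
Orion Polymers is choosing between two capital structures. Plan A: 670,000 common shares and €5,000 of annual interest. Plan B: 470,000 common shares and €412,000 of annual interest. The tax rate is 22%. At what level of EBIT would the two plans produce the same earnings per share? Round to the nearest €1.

Set EPS_A = EPS_B: (EBIT − €5,000)(1 − 0.22) ÷ 670,000 = (EBIT − €412,000)(1 − 0.22) ÷ 470,000.
Cancelling (1 − t) and cross-multiplying: 470,000·(EBIT − 5,000) = 670,000·(EBIT − 412,000).
EBIT × (670,000 − 470,000) = 412,000 × 670,000 − 5,000 × 470,000 = 273,690,000,000, so EBIT = 273,690,000,000 ÷ 200,000 = 1,368,450.00.

€1,368,450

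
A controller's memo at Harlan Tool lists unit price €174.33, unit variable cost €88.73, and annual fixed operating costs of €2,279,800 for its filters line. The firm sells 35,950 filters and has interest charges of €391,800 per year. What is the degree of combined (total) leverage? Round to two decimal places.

Total contribution margin = 35,950 × €85.60 = €3,077,320.00.
EBIT = €3,077,320.00 − €2,279,800 = €797,520.00. Interest = €391,800.00.
DOL = €3,077,320.00 ÷ €797,520.00 = 3.8586; DFL = €797,520.00 ÷ €405,720.00 = 1.9657.
Combined leverage = 3.8586 × 1.9657 = 7.5849.

7.58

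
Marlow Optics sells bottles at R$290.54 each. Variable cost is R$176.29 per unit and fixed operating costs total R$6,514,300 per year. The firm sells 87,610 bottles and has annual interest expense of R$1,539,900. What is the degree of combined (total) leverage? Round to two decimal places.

At 87,610 units, contribution = 87,610 × R$114.25 = R$10,009,442.50.
EBIT = R$10,009,442.50 − R$6,514,300 = R$3,495,142.50. Interest = R$1,539,900.00, so EBIT − I = R$1,955,242.50.
Degree of total leverage = total CM / (EBIT − interest) = R$10,009,442.50 / R$1,955,242.50 = 5.1193.

5.12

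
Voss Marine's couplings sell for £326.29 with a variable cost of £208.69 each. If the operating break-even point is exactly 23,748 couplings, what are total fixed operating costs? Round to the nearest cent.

Each unit contributes £326.29 − £208.69 = £117.60.
Since BE = FC / CM, FC = 23,748 × £117.60 = £2,792,764.80.

£2,792,764.80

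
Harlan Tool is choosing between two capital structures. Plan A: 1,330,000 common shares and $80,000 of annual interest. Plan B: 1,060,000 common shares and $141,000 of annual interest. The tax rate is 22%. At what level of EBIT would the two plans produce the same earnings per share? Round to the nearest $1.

$380,481

At indifference, (EBIT − 80,000)(1 − t)/1,330,000 = (EBIT − 141,000)(1 − t)/1,060,000.
The (1 − t) factor cancels: (EBIT − 80,000) × 1,060,000 = (EBIT − 141,000) × 1,330,000.
EBIT × (1,330,000 − 1,060,000) = 141,000 × 1,330,000 − 80,000 × 1,060,000 = 102,730,000,000, so EBIT = 102,730,000,000 ÷ 270,000 = 380,481.48.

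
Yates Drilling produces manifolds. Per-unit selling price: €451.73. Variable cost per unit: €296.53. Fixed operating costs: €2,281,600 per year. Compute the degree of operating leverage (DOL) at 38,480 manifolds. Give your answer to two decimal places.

Total contribution margin = 38,480 × €155.20 = €5,972,096.00.
Subtracting fixed costs: EBIT = €5,972,096.00 − €2,281,600 = €3,690,496.00.
So DOL = total CM / EBIT = €5,972,096.00 / €3,690,496.00 = 1.6182.

1.62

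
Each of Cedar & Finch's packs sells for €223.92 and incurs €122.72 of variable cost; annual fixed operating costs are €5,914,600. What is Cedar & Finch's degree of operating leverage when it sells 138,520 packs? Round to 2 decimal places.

Total contribution margin = 138,520 × €101.20 = €14,018,224.00.
Subtracting fixed costs: EBIT = €14,018,224.00 − €5,914,600 = €8,103,624.00.
DOL = contribution ÷ EBIT = €14,018,224.00 ÷ €8,103,624.00 = 1.7299.

1.73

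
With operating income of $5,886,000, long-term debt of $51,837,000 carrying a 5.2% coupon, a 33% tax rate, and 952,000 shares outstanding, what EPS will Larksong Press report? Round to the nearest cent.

$2.25

Pre-tax income = $5,886,000 − $2,695,524.00 = $3,190,476.00.
Net income = $3,190,476.00 × (1 − 0.33) = $2,137,618.92.
Per share: $2,137,618.92 / 952,000 shares = $2.25.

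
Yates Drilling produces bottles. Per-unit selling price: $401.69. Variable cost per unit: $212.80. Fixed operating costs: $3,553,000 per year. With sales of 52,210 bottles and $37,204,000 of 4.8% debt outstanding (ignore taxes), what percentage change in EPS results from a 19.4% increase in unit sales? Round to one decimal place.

Contribution at this volume is 52,210 × $188.89 = $9,861,946.90.
Subtracting fixed costs: EBIT = $9,861,946.90 − $3,553,000 = $6,308,946.90.
Interest = $1,785,792.00, so EBIT − I = $4,523,154.90.
Degree of combined leverage = contribution ÷ (EBIT − I) = $9,861,946.90 ÷ $4,523,154.90 = 2.1803.
EPS therefore changes by 2.1803 × (+19.4%) = +42.3%.

+42.3%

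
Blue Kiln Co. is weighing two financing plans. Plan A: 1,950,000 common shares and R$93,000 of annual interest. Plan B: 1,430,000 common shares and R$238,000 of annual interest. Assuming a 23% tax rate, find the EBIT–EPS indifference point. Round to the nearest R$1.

R$636,750

Set EPS_A = EPS_B: (EBIT − R$93,000)(1 − 0.23) ÷ 1,950,000 = (EBIT − R$238,000)(1 − 0.23) ÷ 1,430,000.
Cancelling (1 − t) and cross-multiplying: 1,430,000·(EBIT − 93,000) = 1,950,000·(EBIT − 238,000).
Solving, EBIT = (238,000·1,950,000 − 93,000·1,430,000) / (1,950,000 − 1,430,000) = 331,110,000,000 / 520,000 = 636,750.00.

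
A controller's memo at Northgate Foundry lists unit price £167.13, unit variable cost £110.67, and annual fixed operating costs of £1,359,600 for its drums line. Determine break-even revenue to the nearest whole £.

£4,024,618

CM per unit = £167.13 − £110.67 = £56.46; CM ratio = £56.46 / £167.13 = 0.3378.
Break-even sales = FC ÷ CM ratio = £1,359,600 × £167.13 / £56.46 = £4,024,618.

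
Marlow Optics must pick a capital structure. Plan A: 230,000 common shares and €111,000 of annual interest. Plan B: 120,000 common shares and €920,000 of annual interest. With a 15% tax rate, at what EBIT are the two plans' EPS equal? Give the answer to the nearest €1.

At indifference, (EBIT − 111,000)(1 − t)/230,000 = (EBIT − 920,000)(1 − t)/120,000.
The (1 − t) factor cancels: (EBIT − 111,000) × 120,000 = (EBIT − 920,000) × 230,000.
EBIT × (230,000 − 120,000) = 920,000 × 230,000 − 111,000 × 120,000 = 198,280,000,000, so EBIT = 198,280,000,000 ÷ 110,000 = 1,802,545.45.

€1,802,545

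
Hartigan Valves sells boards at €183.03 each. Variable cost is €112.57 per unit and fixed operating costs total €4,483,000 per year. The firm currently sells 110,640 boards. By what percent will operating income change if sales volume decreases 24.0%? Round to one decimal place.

-56.5%

Total contribution margin = 110,640 × €70.46 = €7,795,694.40.
Operating income = contribution − fixed costs = €7,795,694.40 − €4,483,000 = €3,312,694.40.
So DOL = total CM / EBIT = €7,795,694.40 / €3,312,694.40 = 2.3533.
So EBIT moves 2.3533 × (-24.0%) = -56.5%.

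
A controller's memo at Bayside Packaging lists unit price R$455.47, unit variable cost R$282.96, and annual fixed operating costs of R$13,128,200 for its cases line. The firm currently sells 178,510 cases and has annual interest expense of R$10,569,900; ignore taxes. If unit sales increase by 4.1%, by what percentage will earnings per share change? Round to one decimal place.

+17.8%

Contribution at this volume is 178,510 × R$172.51 = R$30,794,760.10.
Subtracting fixed costs: EBIT = R$30,794,760.10 − R$13,128,200 = R$17,666,560.10.
After interest of R$10,569,900.00, pre-tax earnings = R$7,096,660.10.
DCL = total CM / (EBIT − I) = R$30,794,760.10 / R$7,096,660.10 = 4.3393.
EPS therefore changes by 4.3393 × (+4.1%) = +17.8%.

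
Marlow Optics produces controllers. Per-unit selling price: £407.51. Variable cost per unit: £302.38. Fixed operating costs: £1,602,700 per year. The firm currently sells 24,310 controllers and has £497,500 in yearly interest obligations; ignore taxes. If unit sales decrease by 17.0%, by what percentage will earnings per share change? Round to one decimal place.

-95.4%

At 24,310 units, contribution = 24,310 × £105.13 = £2,555,710.30.
Operating income = contribution − fixed costs = £2,555,710.30 − £1,602,700 = £953,010.30.
After interest of £497,500.00, pre-tax earnings = £455,510.30.
Degree of combined leverage = contribution ÷ (EBIT − I) = £2,555,710.30 ÷ £455,510.30 = 5.6107.
EPS therefore changes by 5.6107 × (-17.0%) = -95.4%.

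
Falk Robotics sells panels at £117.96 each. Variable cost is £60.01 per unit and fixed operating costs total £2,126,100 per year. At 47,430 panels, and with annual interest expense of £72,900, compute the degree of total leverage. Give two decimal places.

5.00

At 47,430 units, contribution = 47,430 × £57.95 = £2,748,568.50.
EBIT = £2,748,568.50 − £2,126,100 = £622,468.50. Interest = £72,900.00, so EBIT − I = £549,568.50.
Degree of total leverage = total CM / (EBIT − interest) = £2,748,568.50 / £549,568.50 = 5.0013.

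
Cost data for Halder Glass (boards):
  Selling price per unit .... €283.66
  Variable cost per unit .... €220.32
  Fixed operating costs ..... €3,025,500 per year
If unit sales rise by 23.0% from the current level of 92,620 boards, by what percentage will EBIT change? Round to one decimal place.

Total contribution margin = 92,620 × €63.34 = €5,866,550.80.
Operating income = contribution − fixed costs = €5,866,550.80 − €3,025,500 = €2,841,050.80.
Degree of operating leverage = €5,866,550.80 / €2,841,050.80 = 2.0649.
%ΔEBIT = DOL × %ΔSales = 2.0649 × +23.0% = +47.5%.

+47.5%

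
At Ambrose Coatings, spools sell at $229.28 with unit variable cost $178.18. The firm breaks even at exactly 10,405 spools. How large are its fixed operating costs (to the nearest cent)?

$531,695.50

Contribution margin per unit = $229.28 − $178.18 = $51.10.
Fixed costs = break-even units × CM = 10,405 × $51.10 = $531,695.50.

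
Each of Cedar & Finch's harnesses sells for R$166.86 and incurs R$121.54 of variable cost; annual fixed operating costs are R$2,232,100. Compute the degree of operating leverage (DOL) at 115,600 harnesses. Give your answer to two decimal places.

1.74

Total contribution margin = 115,600 × R$45.32 = R$5,238,992.00.
Subtracting fixed costs: EBIT = R$5,238,992.00 − R$2,232,100 = R$3,006,892.00.
So DOL = total CM / EBIT = R$5,238,992.00 / R$3,006,892.00 = 1.7423.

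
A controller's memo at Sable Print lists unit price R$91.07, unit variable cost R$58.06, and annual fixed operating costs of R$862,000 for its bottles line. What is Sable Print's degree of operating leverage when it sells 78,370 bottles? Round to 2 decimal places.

1.50

Contribution at this volume is 78,370 × R$33.01 = R$2,586,993.70.
Operating income = contribution − fixed costs = R$2,586,993.70 − R$862,000 = R$1,724,993.70.
Degree of operating leverage = R$2,586,993.70 / R$1,724,993.70 = 1.4997.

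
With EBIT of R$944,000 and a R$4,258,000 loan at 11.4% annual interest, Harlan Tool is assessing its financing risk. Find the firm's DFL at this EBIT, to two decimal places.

Annual interest charges come to R$485,412.00.
DFL = EBIT ÷ (EBIT − I) = R$944,000 ÷ (R$944,000 − R$485,412.00) = R$944,000 ÷ R$458,588.00 = 2.0585.

2.06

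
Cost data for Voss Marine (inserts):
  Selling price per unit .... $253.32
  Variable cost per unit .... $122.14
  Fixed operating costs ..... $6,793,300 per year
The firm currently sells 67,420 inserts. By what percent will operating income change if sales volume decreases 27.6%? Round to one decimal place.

-119.0%

At 67,420 units, contribution = 67,420 × $131.18 = $8,844,155.60.
Operating income = contribution − fixed costs = $8,844,155.60 − $6,793,300 = $2,050,855.60.
DOL = contribution ÷ EBIT = $8,844,155.60 ÷ $2,050,855.60 = 4.3124.
Operating income changes by 4.3124 × -27.6% = -119.0%.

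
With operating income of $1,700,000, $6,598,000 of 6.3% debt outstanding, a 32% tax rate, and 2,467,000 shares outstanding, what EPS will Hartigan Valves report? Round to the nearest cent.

$0.35

Interest = $415,674.00, so EBT = $1,700,000 − $415,674.00 = $1,284,326.00.
After tax at 32%: net income = $1,284,326.00 × 0.68 = $873,341.68.
EPS = $873,341.68 ÷ 2,467,000 = $0.35.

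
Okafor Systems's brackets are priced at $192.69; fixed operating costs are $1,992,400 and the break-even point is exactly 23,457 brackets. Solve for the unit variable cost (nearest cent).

Contribution per unit must be FC / Q = $1,992,400 / 23,457 = $84.9384.
Hence VC = price − CM = $192.69 − $84.9384 = $107.75.

$107.75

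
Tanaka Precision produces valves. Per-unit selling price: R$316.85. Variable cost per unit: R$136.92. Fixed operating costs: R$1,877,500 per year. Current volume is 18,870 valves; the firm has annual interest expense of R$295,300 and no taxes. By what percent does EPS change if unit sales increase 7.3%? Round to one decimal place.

Contribution at this volume is 18,870 × R$179.93 = R$3,395,279.10.
Subtracting fixed costs: EBIT = R$3,395,279.10 − R$1,877,500 = R$1,517,779.10.
After interest of R$295,300.00, pre-tax earnings = R$1,222,479.10.
DCL = total CM / (EBIT − I) = R$3,395,279.10 / R$1,222,479.10 = 2.7774.
EPS therefore changes by 2.7774 × (+7.3%) = +20.3%.

+20.3%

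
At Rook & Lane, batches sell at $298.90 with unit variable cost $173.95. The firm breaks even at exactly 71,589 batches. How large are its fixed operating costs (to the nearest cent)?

Each unit contributes $298.90 − $173.95 = $124.95.
Fixed costs = break-even units × CM = 71,589 × $124.95 = $8,945,045.55.

$8,945,045.55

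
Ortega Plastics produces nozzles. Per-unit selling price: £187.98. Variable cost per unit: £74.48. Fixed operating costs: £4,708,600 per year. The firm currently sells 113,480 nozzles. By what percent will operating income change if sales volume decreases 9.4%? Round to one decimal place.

-14.8%

At 113,480 units, contribution = 113,480 × £113.50 = £12,879,980.00.
Operating income = contribution − fixed costs = £12,879,980.00 − £4,708,600 = £8,171,380.00.
So DOL = total CM / EBIT = £12,879,980.00 / £8,171,380.00 = 1.5762.
So EBIT moves 1.5762 × (-9.4%) = -14.8%.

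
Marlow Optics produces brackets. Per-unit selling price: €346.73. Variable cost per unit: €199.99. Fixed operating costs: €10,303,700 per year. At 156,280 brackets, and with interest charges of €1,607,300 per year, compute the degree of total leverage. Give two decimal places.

Contribution at this volume is 156,280 × €146.74 = €22,932,527.20.
EBIT = €22,932,527.20 − €10,303,700 = €12,628,827.20. Interest = €1,607,300.00, so EBIT − I = €11,021,527.20.
Degree of total leverage = total CM / (EBIT − interest) = €22,932,527.20 / €11,021,527.20 = 2.0807.

2.08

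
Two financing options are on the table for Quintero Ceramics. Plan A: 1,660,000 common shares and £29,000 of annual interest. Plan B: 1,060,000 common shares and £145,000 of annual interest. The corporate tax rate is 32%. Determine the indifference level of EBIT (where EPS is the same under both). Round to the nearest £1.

At indifference, (EBIT − 29,000)(1 − t)/1,660,000 = (EBIT − 145,000)(1 − t)/1,060,000.
Cancelling (1 − t) and cross-multiplying: 1,060,000·(EBIT − 29,000) = 1,660,000·(EBIT − 145,000).
EBIT × (1,660,000 − 1,060,000) = 145,000 × 1,660,000 − 29,000 × 1,060,000 = 209,960,000,000, so EBIT = 209,960,000,000 ÷ 600,000 = 349,933.33.

£349,933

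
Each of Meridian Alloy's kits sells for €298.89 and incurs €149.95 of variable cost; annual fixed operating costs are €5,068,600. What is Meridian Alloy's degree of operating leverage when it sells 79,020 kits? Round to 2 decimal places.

At 79,020 units, contribution = 79,020 × €148.94 = €11,769,238.80.
EBIT = €11,769,238.80 − €5,068,600 = €6,700,638.80.
DOL = contribution ÷ EBIT = €11,769,238.80 ÷ €6,700,638.80 = 1.7564.

1.76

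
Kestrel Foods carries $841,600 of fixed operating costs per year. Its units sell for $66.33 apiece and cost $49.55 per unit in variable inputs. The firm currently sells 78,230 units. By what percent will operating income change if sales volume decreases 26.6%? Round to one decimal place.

-74.1%

At 78,230 units, contribution = 78,230 × $16.78 = $1,312,699.40.
EBIT = $1,312,699.40 − $841,600 = $471,099.40.
So DOL = total CM / EBIT = $1,312,699.40 / $471,099.40 = 2.7865.
Operating income changes by 2.7865 × -26.6% = -74.1%.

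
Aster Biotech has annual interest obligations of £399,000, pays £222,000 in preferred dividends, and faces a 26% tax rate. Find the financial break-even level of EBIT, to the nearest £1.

Preferred dividends are paid after tax, so their pre-tax equivalent is £222,000 ÷ (1 − 0.26) = £300,000.00.
EPS = 0 when EBIT covers interest plus the pre-tax preferred burden: £399,000 + £300,000.00 = £699,000.00.

£699,000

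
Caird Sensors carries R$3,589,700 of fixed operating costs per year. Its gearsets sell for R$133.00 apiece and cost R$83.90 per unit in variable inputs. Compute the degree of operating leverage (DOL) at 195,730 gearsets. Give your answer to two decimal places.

Total contribution margin = 195,730 × R$49.10 = R$9,610,343.00.
EBIT = R$9,610,343.00 − R$3,589,700 = R$6,020,643.00.
So DOL = total CM / EBIT = R$9,610,343.00 / R$6,020,643.00 = 1.5962.

1.60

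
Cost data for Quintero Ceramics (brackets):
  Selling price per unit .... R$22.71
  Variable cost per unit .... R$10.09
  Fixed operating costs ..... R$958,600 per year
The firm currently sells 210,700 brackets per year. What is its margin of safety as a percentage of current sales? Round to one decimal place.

63.9%

Unit CM = price − variable cost = R$22.71 − R$10.09 = R$12.62. Break-even units = R$958,600 ÷ R$12.62 = 75,958.80; break-even revenue = 75,958.80 × R$22.71 = R$1,725,024.25.
Actual sales revenue = 210,700 × R$22.71 = R$4,784,997.00.
Margin of safety = (R$4,784,997.00 − R$1,725,024.25) ÷ R$4,784,997.00 = 63.9%.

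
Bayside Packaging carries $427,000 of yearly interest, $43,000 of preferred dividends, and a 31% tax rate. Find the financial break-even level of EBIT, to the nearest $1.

$489,319

Grossing the preferred dividend up to pre-tax terms: $43,000 / (1 − 0.31) = $62,318.84.
EPS = 0 when EBIT covers interest plus the pre-tax preferred burden: $427,000 + $62,318.84 = $489,318.84.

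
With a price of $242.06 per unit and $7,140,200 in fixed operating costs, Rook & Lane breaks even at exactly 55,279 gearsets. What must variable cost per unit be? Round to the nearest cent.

Contribution per unit must be FC / Q = $7,140,200 / 55,279 = $129.1666.
Variable cost per unit = $242.06 − $129.1666 = $112.89.

$112.89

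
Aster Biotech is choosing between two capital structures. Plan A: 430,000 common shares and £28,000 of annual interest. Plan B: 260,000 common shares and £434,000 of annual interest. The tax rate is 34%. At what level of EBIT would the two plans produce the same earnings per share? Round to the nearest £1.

Set EPS_A = EPS_B: (EBIT − £28,000)(1 − 0.34) ÷ 430,000 = (EBIT − £434,000)(1 − 0.34) ÷ 260,000.
The (1 − t) factor cancels: (EBIT − 28,000) × 260,000 = (EBIT − 434,000) × 430,000.
EBIT × (430,000 − 260,000) = 434,000 × 430,000 − 28,000 × 260,000 = 179,340,000,000, so EBIT = 179,340,000,000 ÷ 170,000 = 1,054,941.18.

£1,054,941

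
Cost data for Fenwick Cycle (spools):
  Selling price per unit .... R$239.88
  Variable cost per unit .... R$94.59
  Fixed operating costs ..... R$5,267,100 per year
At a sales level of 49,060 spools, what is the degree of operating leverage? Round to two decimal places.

3.83

Total contribution margin = 49,060 × R$145.29 = R$7,127,927.40.
Subtracting fixed costs: EBIT = R$7,127,927.40 − R$5,267,100 = R$1,860,827.40.
Degree of operating leverage = R$7,127,927.40 / R$1,860,827.40 = 3.8305.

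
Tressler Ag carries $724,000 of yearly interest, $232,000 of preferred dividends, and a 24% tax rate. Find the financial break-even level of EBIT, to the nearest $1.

Preferred dividends are paid after tax, so their pre-tax equivalent is $232,000 ÷ (1 − 0.24) = $305,263.16.
Financial break-even EBIT = interest + D_p ÷ (1 − t) = $724,000 + $305,263.16 = $1,029,263.16.

$1,029,263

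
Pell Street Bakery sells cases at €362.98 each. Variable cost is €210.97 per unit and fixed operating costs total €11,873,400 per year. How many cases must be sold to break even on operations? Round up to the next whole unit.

78,110 cases

Each unit contributes €362.98 − €210.97 = €152.01.
Break-even volume = fixed costs ÷ CM per unit = €11,873,400 ÷ €152.01 = 78,109.33, so 78,110 cases.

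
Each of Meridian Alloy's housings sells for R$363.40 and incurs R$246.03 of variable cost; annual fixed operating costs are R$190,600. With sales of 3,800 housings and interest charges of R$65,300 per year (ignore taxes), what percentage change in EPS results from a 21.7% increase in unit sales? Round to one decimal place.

Total contribution margin = 3,800 × R$117.37 = R$446,006.00.
Subtracting fixed costs: EBIT = R$446,006.00 − R$190,600 = R$255,406.00.
After interest of R$65,300.00, pre-tax earnings = R$190,106.00.
Degree of combined leverage = contribution ÷ (EBIT − I) = R$446,006.00 ÷ R$190,106.00 = 2.3461.
%ΔEPS = DCL × %ΔSales = 2.3461 × +21.7% = +50.9%.

+50.9%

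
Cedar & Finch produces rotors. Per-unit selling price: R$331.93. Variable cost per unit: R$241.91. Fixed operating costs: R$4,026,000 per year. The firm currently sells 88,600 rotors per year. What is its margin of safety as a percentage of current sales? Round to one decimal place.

49.5%

Each unit contributes R$331.93 − R$241.91 = R$90.02. Break-even units = R$4,026,000 ÷ R$90.02 = 44,723.39; break-even revenue = 44,723.39 × R$331.93 = R$14,845,036.44.
Current sales = 88,600 × R$331.93 = R$29,408,998.00.
Margin of safety = (R$29,408,998.00 − R$14,845,036.44) ÷ R$29,408,998.00 = 49.5%.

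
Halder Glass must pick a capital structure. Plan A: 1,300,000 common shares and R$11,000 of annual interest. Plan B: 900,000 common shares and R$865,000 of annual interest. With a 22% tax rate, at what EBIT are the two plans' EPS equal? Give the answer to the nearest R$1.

At indifference, (EBIT − 11,000)(1 − t)/1,300,000 = (EBIT − 865,000)(1 − t)/900,000.
The (1 − t) factor cancels: (EBIT − 11,000) × 900,000 = (EBIT − 865,000) × 1,300,000.
Solving, EBIT = (865,000·1,300,000 − 11,000·900,000) / (1,300,000 − 900,000) = 1,114,600,000,000 / 400,000 = 2,786,500.00.

R$2,786,500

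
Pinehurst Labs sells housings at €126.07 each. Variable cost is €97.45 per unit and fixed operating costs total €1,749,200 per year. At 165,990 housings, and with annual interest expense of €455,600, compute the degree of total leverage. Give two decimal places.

1.87

Total contribution margin = 165,990 × €28.62 = €4,750,633.80.
Operating income = contribution − fixed costs = €4,750,633.80 − €1,749,200 = €3,001,433.80. Interest = €455,600.00, so EBIT − I = €2,545,833.80.
DCL = contribution ÷ (EBIT − I) = €4,750,633.80 ÷ €2,545,833.80 = 1.8660.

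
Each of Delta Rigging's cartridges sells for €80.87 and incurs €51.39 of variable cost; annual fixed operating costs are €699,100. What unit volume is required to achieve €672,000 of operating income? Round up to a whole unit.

46,510 cartridges

Each unit contributes €80.87 − €51.39 = €29.48.
Need Q such that Q × €29.48 − €699,100 = €672,000, i.e. Q = €1,371,100 / €29.48 = 46,509.50 → 46,510.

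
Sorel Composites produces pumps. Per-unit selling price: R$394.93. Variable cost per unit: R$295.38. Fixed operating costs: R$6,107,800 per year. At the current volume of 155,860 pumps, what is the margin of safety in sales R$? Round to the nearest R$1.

Contribution margin per unit = R$394.93 − R$295.38 = R$99.55. Break-even units = R$6,107,800 ÷ R$99.55 = 61,354.09; break-even revenue = 61,354.09 × R$394.93 = R$24,230,572.11.
Actual sales revenue = 155,860 × R$394.93 = R$61,553,789.80.
Margin of safety = R$61,553,789.80 − R$24,230,572.11 = R$37,323,218.

R$37,323,218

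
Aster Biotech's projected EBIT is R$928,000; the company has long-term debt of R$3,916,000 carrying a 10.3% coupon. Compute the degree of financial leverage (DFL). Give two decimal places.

Interest = R$403,348.00.
DFL = EBIT ÷ (EBIT − I) = R$928,000 ÷ (R$928,000 − R$403,348.00) = R$928,000 ÷ R$524,652.00 = 1.7688.

1.77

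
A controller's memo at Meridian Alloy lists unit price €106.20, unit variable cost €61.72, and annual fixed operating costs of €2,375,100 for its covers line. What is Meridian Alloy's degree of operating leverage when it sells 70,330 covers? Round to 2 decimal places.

4.15

Contribution at this volume is 70,330 × €44.48 = €3,128,278.40.
Operating income = contribution − fixed costs = €3,128,278.40 − €2,375,100 = €753,178.40.
Degree of operating leverage = €3,128,278.40 / €753,178.40 = 4.1534.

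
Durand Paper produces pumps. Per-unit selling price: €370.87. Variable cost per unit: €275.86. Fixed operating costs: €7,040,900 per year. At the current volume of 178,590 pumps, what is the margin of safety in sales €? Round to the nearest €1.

€38,749,634

Unit CM = price − variable cost = €370.87 − €275.86 = €95.01. Break-even units = €7,040,900 ÷ €95.01 = 74,106.94; break-even revenue = 74,106.94 × €370.87 = €27,484,039.40.
Current sales = 178,590 × €370.87 = €66,233,673.30.
Margin of safety = €66,233,673.30 − €27,484,039.40 = €38,749,634.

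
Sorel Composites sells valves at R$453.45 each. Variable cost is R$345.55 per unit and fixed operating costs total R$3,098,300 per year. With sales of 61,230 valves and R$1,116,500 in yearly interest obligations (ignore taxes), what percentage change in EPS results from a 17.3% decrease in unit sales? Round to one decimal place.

-47.8%

Contribution at this volume is 61,230 × R$107.90 = R$6,606,717.00.
Subtracting fixed costs: EBIT = R$6,606,717.00 − R$3,098,300 = R$3,508,417.00.
Interest = R$1,116,500.00, so EBIT − I = R$2,391,917.00.
Degree of combined leverage = contribution ÷ (EBIT − I) = R$6,606,717.00 ÷ R$2,391,917.00 = 2.7621.
%ΔEPS = DCL × %ΔSales = 2.7621 × -17.3% = -47.8%.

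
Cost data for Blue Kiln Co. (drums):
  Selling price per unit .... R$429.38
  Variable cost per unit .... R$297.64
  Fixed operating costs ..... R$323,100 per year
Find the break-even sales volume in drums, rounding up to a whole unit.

2,453 drums

Contribution margin per unit = R$429.38 − R$297.64 = R$131.74.
Break-even volume = fixed costs ÷ CM per unit = R$323,100 ÷ R$131.74 = 2,452.56, so 2,453 drums.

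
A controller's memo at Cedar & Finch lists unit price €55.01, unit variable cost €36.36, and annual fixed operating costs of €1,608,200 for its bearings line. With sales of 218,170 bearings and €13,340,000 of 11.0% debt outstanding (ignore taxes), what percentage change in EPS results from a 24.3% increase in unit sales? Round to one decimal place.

Total contribution margin = 218,170 × €18.65 = €4,068,870.50.
Subtracting fixed costs: EBIT = €4,068,870.50 − €1,608,200 = €2,460,670.50.
Interest = €1,467,400.00, so EBIT − I = €993,270.50.
DCL = total CM / (EBIT − I) = €4,068,870.50 / €993,270.50 = 4.0964.
%ΔEPS = DCL × %ΔSales = 4.0964 × +24.3% = +99.5%.

+99.5%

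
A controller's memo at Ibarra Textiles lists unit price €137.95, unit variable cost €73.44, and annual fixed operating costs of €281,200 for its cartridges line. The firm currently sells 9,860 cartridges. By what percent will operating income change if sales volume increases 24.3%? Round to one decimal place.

+43.6%

At 9,860 units, contribution = 9,860 × €64.51 = €636,068.60.
Operating income = contribution − fixed costs = €636,068.60 − €281,200 = €354,868.60.
Degree of operating leverage = €636,068.60 / €354,868.60 = 1.7924.
%ΔEBIT = DOL × %ΔSales = 1.7924 × +24.3% = +43.6%.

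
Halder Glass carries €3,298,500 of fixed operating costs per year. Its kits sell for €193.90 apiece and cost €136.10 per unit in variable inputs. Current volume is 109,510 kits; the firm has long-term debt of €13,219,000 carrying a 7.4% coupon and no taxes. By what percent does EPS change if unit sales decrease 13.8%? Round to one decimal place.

Total contribution margin = 109,510 × €57.80 = €6,329,678.00.
EBIT = €6,329,678.00 − €3,298,500 = €3,031,178.00.
Interest = €978,206.00, so EBIT − I = €2,052,972.00.
DCL = total CM / (EBIT − I) = €6,329,678.00 / €2,052,972.00 = 3.0832.
EPS therefore changes by 3.0832 × (-13.8%) = -42.5%.

-42.5%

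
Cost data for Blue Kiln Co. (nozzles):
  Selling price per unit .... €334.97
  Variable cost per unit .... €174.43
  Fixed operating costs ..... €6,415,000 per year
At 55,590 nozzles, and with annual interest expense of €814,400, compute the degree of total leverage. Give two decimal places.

5.27

Contribution at this volume is 55,590 × €160.54 = €8,924,418.60.
Subtracting fixed costs: EBIT = €8,924,418.60 − €6,415,000 = €2,509,418.60. Interest = €814,400.00.
DOL = €8,924,418.60 ÷ €2,509,418.60 = 3.5564; DFL = €2,509,418.60 ÷ €1,695,018.60 = 1.4805.
DCL = DOL × DFL = 3.5564 × 1.4805 = 5.2653.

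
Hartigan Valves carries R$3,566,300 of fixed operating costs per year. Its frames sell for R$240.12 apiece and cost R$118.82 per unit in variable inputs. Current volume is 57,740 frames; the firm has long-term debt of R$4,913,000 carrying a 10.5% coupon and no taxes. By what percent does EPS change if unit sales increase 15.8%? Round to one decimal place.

Contribution at this volume is 57,740 × R$121.30 = R$7,003,862.00.
Operating income = contribution − fixed costs = R$7,003,862.00 − R$3,566,300 = R$3,437,562.00.
Interest = R$515,865.00, so EBIT − I = R$2,921,697.00.
DCL = total CM / (EBIT − I) = R$7,003,862.00 / R$2,921,697.00 = 2.3972.
EPS therefore changes by 2.3972 × (+15.8%) = +37.9%.

+37.9%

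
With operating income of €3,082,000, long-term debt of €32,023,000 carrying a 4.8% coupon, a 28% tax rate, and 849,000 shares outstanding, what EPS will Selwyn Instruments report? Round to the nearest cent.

€1.31

Pre-tax income = €3,082,000 − €1,537,104.00 = €1,544,896.00.
After tax at 28%: net income = €1,544,896.00 × 0.72 = €1,112,325.12.
EPS = €1,112,325.12 ÷ 849,000 = €1.31.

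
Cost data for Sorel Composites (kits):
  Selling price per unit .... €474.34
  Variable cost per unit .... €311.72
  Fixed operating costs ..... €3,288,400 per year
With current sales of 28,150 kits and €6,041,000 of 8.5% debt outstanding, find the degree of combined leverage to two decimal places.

5.90

Contribution at this volume is 28,150 × €162.62 = €4,577,753.00.
Subtracting fixed costs: EBIT = €4,577,753.00 − €3,288,400 = €1,289,353.00. Interest = €513,485.00, so EBIT − I = €775,868.00.
Degree of total leverage = total CM / (EBIT − interest) = €4,577,753.00 / €775,868.00 = 5.9002.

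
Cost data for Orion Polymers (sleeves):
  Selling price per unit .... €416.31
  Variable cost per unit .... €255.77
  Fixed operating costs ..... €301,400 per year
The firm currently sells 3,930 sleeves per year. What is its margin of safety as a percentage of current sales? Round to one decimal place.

Each unit contributes €416.31 − €255.77 = €160.54. Break-even units = €301,400 ÷ €160.54 = 1,877.41; break-even revenue = 1,877.41 × €416.31 = €781,586.11.
Actual sales revenue = 3,930 × €416.31 = €1,636,098.30.
Margin of safety = (€1,636,098.30 − €781,586.11) ÷ €1,636,098.30 = 52.2%.

52.2%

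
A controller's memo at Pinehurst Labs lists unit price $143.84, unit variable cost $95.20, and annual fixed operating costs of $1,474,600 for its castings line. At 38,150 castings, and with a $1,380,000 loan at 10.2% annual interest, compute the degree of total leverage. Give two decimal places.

7.72

Total contribution margin = 38,150 × $48.64 = $1,855,616.00.
Operating income = contribution − fixed costs = $1,855,616.00 − $1,474,600 = $381,016.00. Interest = $140,760.00.
DOL = $1,855,616.00 ÷ $381,016.00 = 4.8702; DFL = $381,016.00 ÷ $240,256.00 = 1.5859.
Combined leverage = 4.8702 × 1.5859 = 7.7237.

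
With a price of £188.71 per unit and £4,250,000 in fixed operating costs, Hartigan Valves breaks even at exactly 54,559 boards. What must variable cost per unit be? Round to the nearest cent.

£110.81

At break-even, FC = Q × (P − VC), so P − VC = £4,250,000 ÷ 54,559 = £77.8973.
Hence VC = price − CM = £188.71 − £77.8973 = £110.81.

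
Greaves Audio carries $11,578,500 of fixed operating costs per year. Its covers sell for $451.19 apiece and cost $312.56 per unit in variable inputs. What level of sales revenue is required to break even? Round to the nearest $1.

$37,683,787

CM per unit = $451.19 − $312.56 = $138.63; CM ratio = $138.63 / $451.19 = 0.3073.
Break-even sales = FC ÷ CM ratio = $11,578,500 × $451.19 / $138.63 = $37,683,787.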